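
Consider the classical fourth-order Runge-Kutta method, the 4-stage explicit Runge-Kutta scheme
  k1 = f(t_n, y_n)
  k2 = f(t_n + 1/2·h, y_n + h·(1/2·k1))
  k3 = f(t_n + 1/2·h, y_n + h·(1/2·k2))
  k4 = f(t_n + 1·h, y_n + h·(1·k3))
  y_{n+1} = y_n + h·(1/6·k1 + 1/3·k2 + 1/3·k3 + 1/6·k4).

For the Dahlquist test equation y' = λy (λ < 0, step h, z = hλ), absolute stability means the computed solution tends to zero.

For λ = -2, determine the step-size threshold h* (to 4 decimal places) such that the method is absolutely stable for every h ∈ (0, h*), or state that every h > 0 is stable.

(-2.7853,0); λ=-2 ⇒ h* = 1.3926.

Set f=λy, z=hλ:
  order 4, 4-stage ⇒ R(z)=1+z+z^2/2+z^3/6+z^4/24
  (e.g. R(-0.96)=0.38873, |R|=0.38873)

Need |R(x)|<1, x<0.
x=-0.96: |R|=0.3887
|R(-2.47)|=0.6198 |R(-0.68)|=0.5077 |R(-0.64)|=0.5281
Bisect:
  x_lo=-3.4014 |R|=2.4018  x_hi=-0.2040 |R|=0.8155
  mid=-1.80268 |R|=0.28581 →hi
  mid=-2.60204 |R|=0.75708 →hi
  mid=-3.00172 |R|=1.37844 →lo
  mid=-2.80188 |R|=1.02530 →lo
  mid=-2.70196 |R|=0.88146 →hi
  mid=-2.75192 |R|=0.95084 →hi
  mid=-2.77690 |R|=0.98742 →hi
  mid=-2.78939 |R|=1.00619 →lo
  ...
  [-2.78549,-2.78529] ⇒ x*=-2.7853
Stable set (-2.7853, 0).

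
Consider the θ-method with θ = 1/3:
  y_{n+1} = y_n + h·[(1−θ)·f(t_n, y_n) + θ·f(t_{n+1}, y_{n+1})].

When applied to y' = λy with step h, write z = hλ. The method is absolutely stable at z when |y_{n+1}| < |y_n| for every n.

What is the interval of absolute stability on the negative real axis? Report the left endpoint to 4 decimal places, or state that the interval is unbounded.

z∈(-6.0000,0).

With y'=λy (z=hλ):
  y_{n+1} = y_n + z·[2/3·y_n + 1/3·y_{n+1}] ⇒ (1 − 1/3z)y_{n+1} = (1 + 2/3z)y_n
  so R(z) = (1 + 2/3z)/(1 − 1/3z).

Solve |R(x)|<1 on ℝ⁻.
x=-1.15: |R|=0.1687
R=−1: 1+2/3x = −1+1/3x ⇒ -1/3x=2 ⇒ x=2/(-1/3)=-6.0000
Confirm numerically:
  x=-3.960: |R|=0.70690 <1
  x=-3.874: |R|=0.69072 <1
  x=-2.823: |R|=0.45440 <1
  x=-6.571: |R|=1.05966 >1
  x=-6.078: |R|=1.00859 >1
So |R|<1 on (-6.0000, 0).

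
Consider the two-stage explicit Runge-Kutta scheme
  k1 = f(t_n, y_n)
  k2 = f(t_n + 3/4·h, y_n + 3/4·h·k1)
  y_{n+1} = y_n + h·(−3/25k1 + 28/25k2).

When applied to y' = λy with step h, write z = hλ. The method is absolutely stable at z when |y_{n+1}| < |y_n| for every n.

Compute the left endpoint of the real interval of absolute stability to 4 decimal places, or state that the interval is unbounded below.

Set f=λy, z=hλ:
  k1=λy_n ⇒ h·k1=z·y_n;  k2=λ(1+3/4z)y_n ⇒ h·k2=z(1+3/4z)y_n
  y_{n+1}/y_n = 1 − 3/25z + 28/25z(1+3/4z) = 1 + z + 21/25z²
  R(z) = 1 + z + 21/25z².

Need |R(x)|<1, x<0.
x=-0.51: |R|=0.7085
R=1: x+21/25x²=0 ⇒ x=−25/21=-1.1905; min R=1−1/(4·21/25)=0.7024>−1
Confirm numerically:
  x=-0.968: |R|=0.81910 <1
  x=-0.846: |R|=0.75520 <1
  x=-0.611: |R|=0.70259 <1
  x=-1.780: |R|=1.88146 >1
  x=-1.624: |R|=1.59140 >1
Interval (-1.1905, 0).

z* = -1.1905.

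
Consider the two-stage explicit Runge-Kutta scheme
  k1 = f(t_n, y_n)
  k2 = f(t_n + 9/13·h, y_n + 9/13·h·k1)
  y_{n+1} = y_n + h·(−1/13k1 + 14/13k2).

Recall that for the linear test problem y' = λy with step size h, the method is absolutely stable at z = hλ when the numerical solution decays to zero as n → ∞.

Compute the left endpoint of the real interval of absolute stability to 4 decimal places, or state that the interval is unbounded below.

z* = -1.3413.

On y'=λy, z=hλ:
  k1=λy_n ⇒ h·k1=z·y_n;  k2=λ(1+9/13z)y_n ⇒ h·k2=z(1+9/13z)y_n
  y_{n+1}/y_n = 1 − 1/13z + 14/13z(1+9/13z) = 1 + z + 126/169z²
  ⇒ R(z) = 1 + z + 126/169z².

Find x<0 with |R(x)|<1.
x=-1.03: |R|=0.7610
R=1: x+126/169x²=0 ⇒ x=−169/126=-1.3413; min R=1−1/(4·126/169)=0.6647>−1
Confirm numerically:
  x=-1.158: |R|=0.84177 <1
  x=-0.866: |R|=0.69314 <1
  x=-0.846: |R|=0.68761 <1
  x=-0.711: |R|=0.66590 <1
  x=-1.741: |R|=1.51886 >1
  x=-1.570: |R|=1.26774 >1
  x=-1.366: |R|=1.02519 >1
Interval (-1.3413, 0).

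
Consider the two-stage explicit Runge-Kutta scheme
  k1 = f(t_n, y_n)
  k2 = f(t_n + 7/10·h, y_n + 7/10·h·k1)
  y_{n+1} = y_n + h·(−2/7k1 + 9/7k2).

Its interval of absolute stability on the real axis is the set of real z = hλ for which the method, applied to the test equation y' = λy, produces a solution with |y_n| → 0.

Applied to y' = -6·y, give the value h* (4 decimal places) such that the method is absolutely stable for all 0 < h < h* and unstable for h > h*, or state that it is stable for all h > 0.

On y'=λy, z=hλ:
  k1=λy_n ⇒ h·k1=z·y_n;  k2=λ(1+7/10z)y_n ⇒ h·k2=z(1+7/10z)y_n
  y_{n+1}/y_n = 1 − 2/7z + 9/7z(1+7/10z) = 1 + z + 9/10z²
  so R(z) = 1 + z + 9/10z².

Need |R(x)|<1, x<0.
x=-1.2: |R|=1.0960
R=1: x+9/10x²=0 ⇒ x=−10/9=-1.1111; min R=1−1/(4·9/10)=0.7222>−1
Confirm numerically:
  x=-1.041: |R|=0.93431 <1
  x=-0.958: |R|=0.86799 <1
  x=-0.951: |R|=0.86296 <1
  x=-0.736: |R|=0.75153 <1
  x=-1.633: |R|=1.76702 >1
  x=-1.334: |R|=1.26760 >1
Stable set (-1.1111, 0).

(-1.1111,0); λ=-6 ⇒ h* = (10/9)/6 = 0.1852.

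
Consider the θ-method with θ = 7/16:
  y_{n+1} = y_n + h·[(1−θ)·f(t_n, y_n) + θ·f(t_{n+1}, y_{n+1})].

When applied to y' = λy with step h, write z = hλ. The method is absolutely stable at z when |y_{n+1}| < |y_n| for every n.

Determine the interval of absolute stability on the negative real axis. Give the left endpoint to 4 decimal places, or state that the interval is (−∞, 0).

With y'=λy (z=hλ):
  y_{n+1} = y_n + z·[9/16·y_n + 7/16·y_{n+1}] ⇒ (1 − 7/16z)y_{n+1} = (1 + 9/16z)y_n
  R(z) = (1 + 9/16z)/(1 − 7/16z).

Boundary: |R(x)|=1, x<0.
x=-0.95: |R|=0.3289
R=−1: 1+9/16x = −1+7/16x ⇒ -1/8x=2 ⇒ x=2/(-1/8)=-16.0000
Confirm numerically:
  x=-15.899: |R|=0.99841 <1
  x=-15.093: |R|=0.98509 <1
  x=-13.595: |R|=0.95673 <1
  x=-12.604: |R|=0.93484 <1
  x=-16.501: |R|=1.00762 >1
  x=-16.396: |R|=1.00606 >1
  x=-16.142: |R|=1.00220 >1
Stable set (-16.0000, 0).

z∈(-16.0000,0).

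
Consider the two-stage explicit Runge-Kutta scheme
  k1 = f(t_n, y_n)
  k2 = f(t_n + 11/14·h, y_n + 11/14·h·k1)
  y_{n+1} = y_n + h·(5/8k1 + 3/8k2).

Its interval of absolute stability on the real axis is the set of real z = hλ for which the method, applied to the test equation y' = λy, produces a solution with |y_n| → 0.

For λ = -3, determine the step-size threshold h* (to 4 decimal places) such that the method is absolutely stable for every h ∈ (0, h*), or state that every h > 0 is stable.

With y'=λy (z=hλ):
  k1=λy_n ⇒ h·k1=z·y_n;  k2=λ(1+11/14z)y_n ⇒ h·k2=z(1+11/14z)y_n
  y_{n+1}/y_n = 1 + 5/8z + 3/8z(1+11/14z) = 1 + z + 33/112z²
  R(z) = 1 + z + 33/112z².

Find x<0 with |R(x)|<1.
x=-0.49: |R|=0.5807
R=1: x+33/112x²=0 ⇒ x=−112/33=-3.3939; min R=1−1/(4·33/112)=0.1515>−1
Confirm numerically:
  x=-2.305: |R|=0.26044 <1
  x=-1.870: |R|=0.16034 <1
  x=-1.476: |R|=0.16590 <1
  x=-3.775: |R|=1.42384 >1
  x=-3.701: |R|=1.33484 >1
Interval (-3.3939, 0).

(-3.3939,0); λ=-3 ⇒ h* = (112/33)/3 = 1.1313.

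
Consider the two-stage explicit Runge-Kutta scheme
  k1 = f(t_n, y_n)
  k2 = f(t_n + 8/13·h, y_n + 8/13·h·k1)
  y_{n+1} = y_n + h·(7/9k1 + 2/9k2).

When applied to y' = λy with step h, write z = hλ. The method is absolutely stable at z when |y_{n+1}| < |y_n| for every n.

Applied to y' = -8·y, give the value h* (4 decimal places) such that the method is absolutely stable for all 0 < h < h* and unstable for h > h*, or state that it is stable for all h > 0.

Test eqn y'=λy, z=hλ:
  k1=λy_n ⇒ h·k1=z·y_n;  k2=λ(1+8/13z)y_n ⇒ h·k2=z(1+8/13z)y_n
  y_{n+1}/y_n = 1 + 7/9z + 2/9z(1+8/13z) = 1 + z + 16/117z²
  ⇒ R(z) = 1 + z + 16/117z².

Find x<0 with |R(x)|<1.
x=-1.13: |R|=0.0446
R=1: x+16/117x²=0 ⇒ x=−117/16=-7.3125; min R=1−1/(4·16/117)=-0.8281>−1
Confirm numerically:
  x=-6.676: |R|=0.41890 <1
  x=-4.556: |R|=0.71742 <1
  x=-4.325: |R|=0.76697 <1
  x=-3.230: |R|=0.80328 <1
  x=-7.877: |R|=1.60808 >1
  x=-7.550: |R|=1.24521 >1
  x=-7.499: |R|=1.19126 >1
Stable set (-7.3125, 0).

(-7.3125,0); λ=-8 ⇒ h* = (117/16)/8 = 0.9141.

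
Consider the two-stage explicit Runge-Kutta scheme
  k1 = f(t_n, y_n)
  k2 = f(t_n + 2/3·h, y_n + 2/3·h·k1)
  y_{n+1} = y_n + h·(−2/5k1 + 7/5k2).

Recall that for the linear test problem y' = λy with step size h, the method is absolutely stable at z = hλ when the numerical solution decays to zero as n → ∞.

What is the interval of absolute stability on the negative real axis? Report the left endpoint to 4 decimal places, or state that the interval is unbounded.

z∈(-1.0714,0).

With y'=λy (z=hλ):
  k1=λy_n ⇒ h·k1=z·y_n;  k2=λ(1+2/3z)y_n ⇒ h·k2=z(1+2/3z)y_n
  y_{n+1}/y_n = 1 − 2/5z + 7/5z(1+2/3z) = 1 + z + 14/15z²
  R(z) = 1 + z + 14/15z².

Boundary: |R(x)|=1, x<0.
x=-0.85: |R|=0.8243
R=1: x+14/15x²=0 ⇒ x=−15/14=-1.0714; min R=1−1/(4·14/15)=0.7321>−1
Confirm numerically:
  x=-0.701: |R|=0.75764 <1
  x=-0.694: |R|=0.75553 <1
  x=-0.655: |R|=0.74542 <1
  x=-1.607: |R|=1.80329 >1
  x=-1.312: |R|=1.29459 >1
So |R|<1 on (-1.0714, 0).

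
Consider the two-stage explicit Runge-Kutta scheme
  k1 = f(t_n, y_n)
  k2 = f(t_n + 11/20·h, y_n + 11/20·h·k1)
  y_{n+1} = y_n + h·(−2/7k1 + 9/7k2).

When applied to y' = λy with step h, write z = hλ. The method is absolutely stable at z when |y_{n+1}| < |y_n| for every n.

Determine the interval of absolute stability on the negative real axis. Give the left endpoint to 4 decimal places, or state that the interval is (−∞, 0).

With y'=λy (z=hλ):
  k1=λy_n ⇒ h·k1=z·y_n;  k2=λ(1+11/20z)y_n ⇒ h·k2=z(1+11/20z)y_n
  y_{n+1}/y_n = 1 − 2/7z + 9/7z(1+11/20z) = 1 + z + 99/140z²
  Hence R(z) = 1 + z + 99/140z².

Find x<0 with |R(x)|<1.
x=-0.46: |R|=0.6896
R=1: x+99/140x²=0 ⇒ x=−140/99=-1.4141; min R=1−1/(4·99/140)=0.6465>−1
Confirm numerically:
  x=-1.286: |R|=0.88347 <1
  x=-0.896: |R|=0.67171 <1
  x=-0.853: |R|=0.66152 <1
  x=-1.704: |R|=1.34927 >1
  x=-1.517: |R|=1.11034 >1
So |R|<1 on (-1.4141, 0).

(-1.4141, 0).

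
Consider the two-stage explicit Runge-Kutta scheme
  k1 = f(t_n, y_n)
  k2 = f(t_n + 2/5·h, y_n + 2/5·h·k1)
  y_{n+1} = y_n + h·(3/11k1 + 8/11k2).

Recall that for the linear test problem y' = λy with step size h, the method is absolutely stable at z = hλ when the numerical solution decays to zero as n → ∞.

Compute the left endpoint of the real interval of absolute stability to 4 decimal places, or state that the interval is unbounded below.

Set f=λy, z=hλ:
  k1=λy_n ⇒ h·k1=z·y_n;  k2=λ(1+2/5z)y_n ⇒ h·k2=z(1+2/5z)y_n
  y_{n+1}/y_n = 1 + 3/11z + 8/11z(1+2/5z) = 1 + z + 16/55z²
  R(z) = 1 + z + 16/55z².

Solve |R(x)|<1 on ℝ⁻.
x=-0.42: |R|=0.6313
R=1: x+16/55x²=0 ⇒ x=−55/16=-3.4375; min R=1−1/(4·16/55)=0.1406>−1
Confirm numerically:
  x=-3.291: |R|=0.85974 <1
  x=-3.083: |R|=0.68206 <1
  x=-2.609: |R|=0.37118 <1
  x=-2.213: |R|=0.21169 <1
  x=-3.599: |R|=1.16909 >1
  x=-3.492: |R|=1.05536 >1
Stable set (-3.4375, 0).

left endpoint -3.4375.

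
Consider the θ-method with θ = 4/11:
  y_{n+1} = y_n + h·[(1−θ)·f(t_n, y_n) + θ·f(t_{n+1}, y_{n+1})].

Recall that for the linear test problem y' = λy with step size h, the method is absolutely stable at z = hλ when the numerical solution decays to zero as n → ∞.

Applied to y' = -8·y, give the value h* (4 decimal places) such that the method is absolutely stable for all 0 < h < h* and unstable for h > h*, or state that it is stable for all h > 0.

With y'=λy (z=hλ):
  y_{n+1} = y_n + z·[7/11·y_n + 4/11·y_{n+1}] ⇒ (1 − 4/11z)y_{n+1} = (1 + 7/11z)y_n
  Hence R(z) = (1 + 7/11z)/(1 − 4/11z).

Boundary: |R(x)|=1, x<0.
x=-1.4: |R|=0.0723
R=−1: 1+7/11x = −1+4/11x ⇒ -3/11x=2 ⇒ x=2/(-3/11)=-7.3333
Confirm numerically:
  x=-5.482: |R|=0.83133 <1
  x=-3.415: |R|=0.52332 <1
  x=-3.309: |R|=0.50186 <1
  x=-7.852: |R|=1.03669 >1
  x=-7.828: |R|=1.03507 >1
  x=-7.502: |R|=1.01234 >1
So |R|<1 on (-7.3333, 0).

(-7.3333,0); λ=-8 ⇒ h* = (22/3)/8 = 0.9167.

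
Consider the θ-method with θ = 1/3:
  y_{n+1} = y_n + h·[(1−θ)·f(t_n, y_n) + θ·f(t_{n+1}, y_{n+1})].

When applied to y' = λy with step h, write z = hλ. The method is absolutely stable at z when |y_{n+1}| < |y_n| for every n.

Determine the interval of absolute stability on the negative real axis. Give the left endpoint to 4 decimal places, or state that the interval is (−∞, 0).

z∈(-6.0000,0).

Set f=λy, z=hλ:
  y_{n+1} = y_n + z·[2/3·y_n + 1/3·y_{n+1}] ⇒ (1 − 1/3z)y_{n+1} = (1 + 2/3z)y_n
  R(z) = (1 + 2/3z)/(1 − 1/3z).

Boundary: |R(x)|=1, x<0.
x=-1.43: |R|=0.0316
R=−1: 1+2/3x = −1+1/3x ⇒ -1/3x=2 ⇒ x=2/(-1/3)=-6.0000
Confirm numerically:
  x=-5.305: |R|=0.91632 <1
  x=-5.115: |R|=0.89094 <1
  x=-4.522: |R|=0.80351 <1
  x=-2.424: |R|=0.34071 <1
  x=-6.509: |R|=1.05353 >1
  x=-6.044: |R|=1.00487 >1
Interval (-6.0000, 0).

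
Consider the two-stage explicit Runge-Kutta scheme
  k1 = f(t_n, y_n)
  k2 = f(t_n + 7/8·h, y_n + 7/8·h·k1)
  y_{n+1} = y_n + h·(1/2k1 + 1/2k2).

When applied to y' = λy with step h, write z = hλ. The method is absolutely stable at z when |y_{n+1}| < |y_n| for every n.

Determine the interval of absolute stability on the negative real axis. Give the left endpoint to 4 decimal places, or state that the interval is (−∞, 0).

z∈(-2.2857,0).

Set f=λy, z=hλ:
  k1=λy_n ⇒ h·k1=z·y_n;  k2=λ(1+7/8z)y_n ⇒ h·k2=z(1+7/8z)y_n
  y_{n+1}/y_n = 1 + 1/2z + 1/2z(1+7/8z) = 1 + z + 7/16z²
  Hence R(z) = 1 + z + 7/16z².

Need |R(x)|<1, x<0.
x=-0.7: |R|=0.5144
R=1: x+7/16x²=0 ⇒ x=−16/7=-2.2857; min R=1−1/(4·7/16)=0.4286>−1
Confirm numerically:
  x=-2.264: |R|=0.97849 <1
  x=-1.608: |R|=0.52323 <1
  x=-1.372: |R|=0.45154 <1
  x=-1.203: |R|=0.43015 <1
  x=-2.699: |R|=1.48801 >1
  x=-2.527: |R|=1.26676 >1
  x=-2.449: |R|=1.17495 >1
So |R|<1 on (-2.2857, 0).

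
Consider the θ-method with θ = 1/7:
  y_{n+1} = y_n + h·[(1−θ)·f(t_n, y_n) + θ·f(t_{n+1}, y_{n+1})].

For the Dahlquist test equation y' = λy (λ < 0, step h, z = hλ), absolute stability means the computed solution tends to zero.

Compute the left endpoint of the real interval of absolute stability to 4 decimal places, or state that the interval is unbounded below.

With y'=λy (z=hλ):
  y_{n+1} = y_n + z·[6/7·y_n + 1/7·y_{n+1}] ⇒ (1 − 1/7z)y_{n+1} = (1 + 6/7z)y_n
  ⇒ R(z) = (1 + 6/7z)/(1 − 1/7z).

Boundary: |R(x)|=1, x<0.
x=-0.54: |R|=0.4987
R=−1: 1+6/7x = −1+1/7x ⇒ -5/7x=2 ⇒ x=2/(-5/7)=-2.8000
Confirm numerically:
  x=-2.751: |R|=0.97487 <1
  x=-2.684: |R|=0.94011 <1
  x=-1.782: |R|=0.42041 <1
  x=-1.219: |R|=0.03820 <1
  x=-3.320: |R|=1.25194 >1
  x=-2.967: |R|=1.08378 >1
So |R|<1 on (-2.8000, 0).

z* = -2.8000.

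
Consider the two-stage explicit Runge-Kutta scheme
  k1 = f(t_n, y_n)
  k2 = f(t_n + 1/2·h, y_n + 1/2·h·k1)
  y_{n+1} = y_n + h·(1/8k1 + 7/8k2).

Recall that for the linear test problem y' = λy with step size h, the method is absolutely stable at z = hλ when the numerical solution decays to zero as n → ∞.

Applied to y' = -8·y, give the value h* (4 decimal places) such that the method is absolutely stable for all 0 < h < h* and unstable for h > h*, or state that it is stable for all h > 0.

(-2.2857,0); λ=-8 ⇒ h* = (16/7)/8 = 0.2857.

With y'=λy (z=hλ):
  k1=λy_n ⇒ h·k1=z·y_n;  k2=λ(1+1/2z)y_n ⇒ h·k2=z(1+1/2z)y_n
  y_{n+1}/y_n = 1 + 1/8z + 7/8z(1+1/2z) = 1 + z + 7/16z²
  R(z) = 1 + z + 7/16z².

Need |R(x)|<1, x<0.
x=-1.55: |R|=0.5011
R=1: x+7/16x²=0 ⇒ x=−16/7=-2.2857; min R=1−1/(4·7/16)=0.4286>−1
Confirm numerically:
  x=-2.236: |R|=0.95137 <1
  x=-2.096: |R|=0.82603 <1
  x=-1.292: |R|=0.43830 <1
  x=-1.275: |R|=0.43621 <1
  x=-2.723: |R|=1.52094 >1
  x=-2.438: |R|=1.16243 >1
Interval (-2.2857, 0).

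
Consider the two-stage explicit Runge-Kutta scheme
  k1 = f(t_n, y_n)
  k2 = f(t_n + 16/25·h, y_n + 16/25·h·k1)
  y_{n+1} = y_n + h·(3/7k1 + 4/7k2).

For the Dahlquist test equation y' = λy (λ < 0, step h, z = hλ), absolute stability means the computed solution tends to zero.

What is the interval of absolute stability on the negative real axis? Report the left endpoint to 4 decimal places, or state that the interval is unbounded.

z∈(-2.7344,0).

With y'=λy (z=hλ):
  k1=λy_n ⇒ h·k1=z·y_n;  k2=λ(1+16/25z)y_n ⇒ h·k2=z(1+16/25z)y_n
  y_{n+1}/y_n = 1 + 3/7z + 4/7z(1+16/25z) = 1 + z + 64/175z²
  Hence R(z) = 1 + z + 64/175z².

Solve |R(x)|<1 on ℝ⁻.
x=-0.45: |R|=0.6241
R=1: x+64/175x²=0 ⇒ x=−175/64=-2.7344; min R=1−1/(4·64/175)=0.3164>−1
Confirm numerically:
  x=-2.656: |R|=0.92387 <1
  x=-2.626: |R|=0.89592 <1
  x=-1.122: |R|=0.33839 <1
  x=-3.281: |R|=1.65590 >1
  x=-3.016: |R|=1.31063 >1
  x=-2.814: |R|=1.08194 >1
Stable set (-2.7344, 0).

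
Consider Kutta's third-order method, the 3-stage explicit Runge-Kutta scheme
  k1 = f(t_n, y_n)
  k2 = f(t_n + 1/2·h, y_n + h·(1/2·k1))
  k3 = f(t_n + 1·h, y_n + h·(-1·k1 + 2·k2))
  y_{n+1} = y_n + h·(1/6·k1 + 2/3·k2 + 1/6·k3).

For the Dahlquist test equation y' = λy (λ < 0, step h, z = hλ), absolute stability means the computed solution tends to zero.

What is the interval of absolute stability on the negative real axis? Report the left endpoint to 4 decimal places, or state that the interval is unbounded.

(-2.5127, 0).

Test eqn y'=λy, z=hλ:
  order 3, 3-stage ⇒ R(z)=1+z+z^2/2+z^3/6
  (e.g. R(-0.39)=0.67616, |R|=0.67616)

Solve |R(x)|<1 on ℝ⁻.
x=-0.39: |R|=0.6762
|R(-2.51)|=0.9955 |R(-2.3)|=0.6828 |R(-1.49)|=0.0687
Bisect:
  x_lo=-3.4089 |R|=3.2008  x_hi=-0.1341 |R|=0.8745
  mid=-1.77148 |R|=0.12893 →hi
  mid=-2.59017 |R|=1.13192 →lo
  mid=-2.18083 |R|=0.53149 →hi
  mid=-2.38550 |R|=0.80269 →hi
  mid=-2.48784 |R|=0.95951 →hi
  mid=-2.53901 |R|=1.04370 →lo
  mid=-2.51342 |R|=1.00111 →lo
  mid=-2.50063 |R|=0.98019 →hi
  ...
  [-2.51282,-2.51262] ⇒ x*=-2.5127
Interval (-2.5127, 0).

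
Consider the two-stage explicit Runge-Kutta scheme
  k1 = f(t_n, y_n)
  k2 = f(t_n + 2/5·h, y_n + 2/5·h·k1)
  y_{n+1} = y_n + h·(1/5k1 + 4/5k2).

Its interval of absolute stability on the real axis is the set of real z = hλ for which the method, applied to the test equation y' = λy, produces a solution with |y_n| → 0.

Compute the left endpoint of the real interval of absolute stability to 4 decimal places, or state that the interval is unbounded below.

left endpoint -3.1250.

Set f=λy, z=hλ:
  k1=λy_n ⇒ h·k1=z·y_n;  k2=λ(1+2/5z)y_n ⇒ h·k2=z(1+2/5z)y_n
  y_{n+1}/y_n = 1 + 1/5z + 4/5z(1+2/5z) = 1 + z + 8/25z²
  Hence R(z) = 1 + z + 8/25z².

Find x<0 with |R(x)|<1.
x=-0.4: |R|=0.6512
R=1: x+8/25x²=0 ⇒ x=−25/8=-3.1250; min R=1−1/(4·8/25)=0.2188>−1
Confirm numerically:
  x=-2.090: |R|=0.30779 <1
  x=-1.983: |R|=0.27533 <1
  x=-1.824: |R|=0.24063 <1
  x=-3.572: |R|=1.51094 >1
  x=-3.493: |R|=1.41134 >1
  x=-3.357: |R|=1.24922 >1
So |R|<1 on (-3.1250, 0).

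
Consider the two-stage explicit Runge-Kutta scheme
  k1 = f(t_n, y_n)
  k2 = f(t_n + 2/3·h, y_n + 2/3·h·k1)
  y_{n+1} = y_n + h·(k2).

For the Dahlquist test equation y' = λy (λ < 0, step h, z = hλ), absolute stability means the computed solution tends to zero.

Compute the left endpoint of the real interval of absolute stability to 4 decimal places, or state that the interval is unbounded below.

left endpoint -1.5000.

Set f=λy, z=hλ:
  k1=λy_n ⇒ h·k1=z·y_n;  k2=λ(1+2/3z)y_n ⇒ h·k2=z(1+2/3z)y_n
  y_{n+1}/y_n = 1 + z(1+2/3z) = 1 + z + 2/3z²
  Hence R(z) = 1 + z + 2/3z².

Need |R(x)|<1, x<0.
x=-0.33: |R|=0.7426
R=1: x+2/3x²=0 ⇒ x=−3/2=-1.5000; min R=1−1/(4·2/3)=0.6250>−1
Confirm numerically:
  x=-1.295: |R|=0.82302 <1
  x=-1.133: |R|=0.72279 <1
  x=-0.657: |R|=0.63077 <1
  x=-2.003: |R|=1.67167 >1
  x=-1.880: |R|=1.47627 >1
Stable set (-1.5000, 0).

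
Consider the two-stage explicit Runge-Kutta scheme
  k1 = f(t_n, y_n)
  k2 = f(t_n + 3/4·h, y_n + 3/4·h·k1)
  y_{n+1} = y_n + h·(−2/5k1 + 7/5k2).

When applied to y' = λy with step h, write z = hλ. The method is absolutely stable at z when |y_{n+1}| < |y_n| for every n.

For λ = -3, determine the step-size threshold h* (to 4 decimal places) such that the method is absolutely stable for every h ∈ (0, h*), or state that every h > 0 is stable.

Set f=λy, z=hλ:
  k1=λy_n ⇒ h·k1=z·y_n;  k2=λ(1+3/4z)y_n ⇒ h·k2=z(1+3/4z)y_n
  y_{n+1}/y_n = 1 − 2/5z + 7/5z(1+3/4z) = 1 + z + 21/20z²
  R(z) = 1 + z + 21/20z².

Need |R(x)|<1, x<0.
x=-1.76: |R|=2.4925
R=1: x+21/20x²=0 ⇒ x=−20/21=-0.9524; min R=1−1/(4·21/20)=0.7619>−1
Confirm numerically:
  x=-0.880: |R|=0.93312 <1
  x=-0.878: |R|=0.93143 <1
  x=-0.656: |R|=0.79585 <1
  x=-0.509: |R|=0.76304 <1
  x=-1.329: |R|=1.52555 >1
  x=-1.196: |R|=1.30594 >1
  x=-1.092: |R|=1.16009 >1
Stable set (-0.9524, 0).

(-0.9524,0); λ=-3 ⇒ h* = (20/21)/3 = 0.3175.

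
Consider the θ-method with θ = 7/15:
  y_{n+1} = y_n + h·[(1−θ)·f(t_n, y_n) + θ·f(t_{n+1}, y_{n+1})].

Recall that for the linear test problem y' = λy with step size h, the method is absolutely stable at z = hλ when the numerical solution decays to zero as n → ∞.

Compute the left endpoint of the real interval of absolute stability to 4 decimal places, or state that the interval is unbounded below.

left endpoint -30.0000.

On y'=λy, z=hλ:
  y_{n+1} = y_n + z·[8/15·y_n + 7/15·y_{n+1}] ⇒ (1 − 7/15z)y_{n+1} = (1 + 8/15z)y_n
  Hence R(z) = (1 + 8/15z)/(1 − 7/15z).

Solve |R(x)|<1 on ℝ⁻.
x=-1.56: |R|=0.0972
R=−1: 1+8/15x = −1+7/15x ⇒ -1/15x=2 ⇒ x=2/(-1/15)=-30.0000
Confirm numerically:
  x=-25.873: |R|=0.97896 <1
  x=-24.332: |R|=0.96942 <1
  x=-18.366: |R|=0.91896 <1
  x=-30.270: |R|=1.00119 >1
  x=-30.112: |R|=1.00050 >1
Stable set (-30.0000, 0).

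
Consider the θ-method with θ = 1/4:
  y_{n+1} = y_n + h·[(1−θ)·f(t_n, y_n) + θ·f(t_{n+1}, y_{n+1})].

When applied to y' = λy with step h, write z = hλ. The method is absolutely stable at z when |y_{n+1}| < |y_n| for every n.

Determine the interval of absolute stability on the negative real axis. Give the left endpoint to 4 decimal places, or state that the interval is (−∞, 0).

Test eqn y'=λy, z=hλ:
  y_{n+1} = y_n + z·[3/4·y_n + 1/4·y_{n+1}] ⇒ (1 − 1/4z)y_{n+1} = (1 + 3/4z)y_n
  Hence R(z) = (1 + 3/4z)/(1 − 1/4z).

Need |R(x)|<1, x<0.
x=-1.24: |R|=0.0534
R=−1: 1+3/4x = −1+1/4x ⇒ -1/2x=2 ⇒ x=2/(-1/2)=-4.0000
Confirm numerically:
  x=-3.591: |R|=0.89224 <1
  x=-3.081: |R|=0.74043 <1
  x=-2.437: |R|=0.51437 <1
  x=-4.495: |R|=1.11654 >1
  x=-4.346: |R|=1.08291 >1
  x=-4.103: |R|=1.02542 >1
Interval (-4.0000, 0).

(-4.0000, 0).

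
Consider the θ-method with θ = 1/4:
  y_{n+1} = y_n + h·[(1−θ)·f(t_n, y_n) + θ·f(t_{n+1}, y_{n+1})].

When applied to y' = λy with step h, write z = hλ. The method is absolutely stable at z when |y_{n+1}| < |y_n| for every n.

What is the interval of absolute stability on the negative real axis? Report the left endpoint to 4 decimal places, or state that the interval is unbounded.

Set f=λy, z=hλ:
  y_{n+1} = y_n + z·[3/4·y_n + 1/4·y_{n+1}] ⇒ (1 − 1/4z)y_{n+1} = (1 + 3/4z)y_n
  Hence R(z) = (1 + 3/4z)/(1 − 1/4z).

Need |R(x)|<1, x<0.
x=-1.09: |R|=0.1434
R=−1: 1+3/4x = −1+1/4x ⇒ -1/2x=2 ⇒ x=2/(-1/2)=-4.0000
Confirm numerically:
  x=-3.930: |R|=0.98235 <1
  x=-3.087: |R|=0.74235 <1
  x=-2.974: |R|=0.70576 <1
  x=-4.286: |R|=1.06903 >1
  x=-4.266: |R|=1.06436 >1
So |R|<1 on (-4.0000, 0).

z∈(-4.0000,0).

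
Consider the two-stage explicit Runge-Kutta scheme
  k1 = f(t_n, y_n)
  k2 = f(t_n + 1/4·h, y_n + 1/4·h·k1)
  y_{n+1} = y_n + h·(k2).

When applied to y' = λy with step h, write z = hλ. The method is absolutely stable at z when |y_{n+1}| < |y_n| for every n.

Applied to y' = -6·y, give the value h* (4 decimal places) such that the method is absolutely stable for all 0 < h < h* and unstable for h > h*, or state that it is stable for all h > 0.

Test eqn y'=λy, z=hλ:
  k1=λy_n ⇒ h·k1=z·y_n;  k2=λ(1+1/4z)y_n ⇒ h·k2=z(1+1/4z)y_n
  y_{n+1}/y_n = 1 + z(1+1/4z) = 1 + z + 1/4z²
  R(z) = 1 + z + 1/4z².

Need |R(x)|<1, x<0.
x=-1.26: |R|=0.1369
R=1: x+1/4x²=0 ⇒ x=−4=-4.0000; min R=1−1/(4·1/4)=0.0000>−1
Confirm numerically:
  x=-3.975: |R|=0.97516 <1
  x=-2.056: |R|=0.00078 <1
  x=-1.745: |R|=0.01626 <1
  x=-4.305: |R|=1.32826 >1
  x=-4.262: |R|=1.27916 >1
  x=-4.163: |R|=1.16964 >1
Interval (-4.0000, 0).

(-4.0000,0); λ=-6 ⇒ h* = (4)/6 = 0.6667.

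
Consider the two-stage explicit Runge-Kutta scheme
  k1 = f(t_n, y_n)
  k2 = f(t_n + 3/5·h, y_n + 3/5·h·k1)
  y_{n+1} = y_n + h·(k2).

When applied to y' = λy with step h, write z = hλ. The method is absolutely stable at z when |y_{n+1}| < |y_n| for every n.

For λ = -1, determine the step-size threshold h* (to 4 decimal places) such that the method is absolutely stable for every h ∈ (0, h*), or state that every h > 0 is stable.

(-1.6667,0); λ=-1 ⇒ h* = (5/3)/1 = 1.6667.

Test eqn y'=λy, z=hλ:
  k1=λy_n ⇒ h·k1=z·y_n;  k2=λ(1+3/5z)y_n ⇒ h·k2=z(1+3/5z)y_n
  y_{n+1}/y_n = 1 + z(1+3/5z) = 1 + z + 3/5z²
  ⇒ R(z) = 1 + z + 3/5z².

Find x<0 with |R(x)|<1.
x=-0.94: |R|=0.5902
R=1: x+3/5x²=0 ⇒ x=−5/3=-1.6667; min R=1−1/(4·3/5)=0.5833>−1
Confirm numerically:
  x=-1.400: |R|=0.77600 <1
  x=-1.255: |R|=0.69001 <1
  x=-0.984: |R|=0.59695 <1
  x=-2.010: |R|=1.41406 >1
  x=-1.721: |R|=1.05610 >1
So |R|<1 on (-1.6667, 0).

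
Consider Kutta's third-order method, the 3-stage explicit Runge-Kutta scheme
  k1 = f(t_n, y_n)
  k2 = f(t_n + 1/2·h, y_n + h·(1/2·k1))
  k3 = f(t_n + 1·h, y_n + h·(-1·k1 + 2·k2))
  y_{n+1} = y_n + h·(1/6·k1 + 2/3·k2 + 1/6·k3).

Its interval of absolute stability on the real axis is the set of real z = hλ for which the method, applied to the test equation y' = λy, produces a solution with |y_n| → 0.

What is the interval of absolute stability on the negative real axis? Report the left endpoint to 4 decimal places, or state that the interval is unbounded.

On y'=λy, z=hλ:
  order 3, 3-stage ⇒ R(z)=1+z+z^2/2+z^3/6
  (e.g. R(-1.46)=0.08711, |R|=0.08711)

Need |R(x)|<1, x<0.
x=-1.46: |R|=0.0871
|R(-1.51)|=0.0562 |R(-1.42)|=0.1110 |R(-0.88)|=0.3936
Bisect:
  x_lo=-3.3280 |R|=2.9335  x_hi=-0.3513 |R|=0.7032
  mid=-1.83968 |R|=0.18518 →hi
  mid=-2.58385 |R|=1.12080 →lo
  mid=-2.21177 |R|=0.56910 →hi
  mid=-2.39781 |R|=0.82076 →hi
  mid=-2.49083 |R|=0.96433 →hi
  mid=-2.53734 |R|=1.04090 →lo
  mid=-2.51409 |R|=1.00220 →lo
  mid=-2.50246 |R|=0.98316 →hi
  mid=-2.50827 |R|=0.99266 →hi
  mid=-2.51118 |R|=0.99743 →hi
  ...
  [-2.51281,-2.51263] ⇒ x*=-2.5127
Stable set (-2.5127, 0).

(-2.5127, 0).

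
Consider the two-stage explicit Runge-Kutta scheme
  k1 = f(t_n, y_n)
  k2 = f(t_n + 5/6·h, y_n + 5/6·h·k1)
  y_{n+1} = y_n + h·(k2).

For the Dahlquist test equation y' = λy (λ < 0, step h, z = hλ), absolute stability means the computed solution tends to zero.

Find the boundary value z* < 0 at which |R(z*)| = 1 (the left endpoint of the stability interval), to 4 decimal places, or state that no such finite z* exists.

z* = -1.2000.

With y'=λy (z=hλ):
  k1=λy_n ⇒ h·k1=z·y_n;  k2=λ(1+5/6z)y_n ⇒ h·k2=z(1+5/6z)y_n
  y_{n+1}/y_n = 1 + z(1+5/6z) = 1 + z + 5/6z²
  ⇒ R(z) = 1 + z + 5/6z².

Solve |R(x)|<1 on ℝ⁻.
x=-0.55: |R|=0.7021
R=1: x+5/6x²=0 ⇒ x=−6/5=-1.2000; min R=1−1/(4·5/6)=0.7000>−1
Confirm numerically:
  x=-1.041: |R|=0.86207 <1
  x=-0.768: |R|=0.72352 <1
  x=-0.671: |R|=0.70420 <1
  x=-0.566: |R|=0.70096 <1
  x=-1.637: |R|=1.59614 >1
  x=-1.397: |R|=1.22934 >1
Stable set (-1.2000, 0).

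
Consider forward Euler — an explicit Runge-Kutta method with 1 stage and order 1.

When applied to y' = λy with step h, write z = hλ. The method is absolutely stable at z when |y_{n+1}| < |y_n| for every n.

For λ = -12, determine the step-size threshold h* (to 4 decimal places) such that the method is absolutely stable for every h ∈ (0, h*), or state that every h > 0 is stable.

(-2.0000,0); λ=-12 ⇒ h* = 0.1667.

On y'=λy, z=hλ:
  order 1, 1-stage ⇒ R(z)=1+z
  (e.g. R(-0.43)=0.57000, |R|=0.57000)

Solve |R(x)|<1 on ℝ⁻.
x=-0.43: |R|=0.5700
|R(-1.86)|=0.8600 |R(-1.05)|=0.0500 |R(-0.54)|=0.4600
Bisect:
  x_lo=-2.8210 |R|=1.8210  x_hi=-0.2175 |R|=0.7825
  mid=-1.51926 |R|=0.51926 →hi
  mid=-2.17015 |R|=1.17015 →lo
  mid=-1.84470 |R|=0.84470 →hi
  mid=-2.00742 |R|=1.00742 →lo
  mid=-1.92606 |R|=0.92606 →hi
  mid=-1.96674 |R|=0.96674 →hi
  mid=-1.98708 |R|=0.98708 →hi
  mid=-1.99725 |R|=0.99725 →hi
  mid=-2.00234 |R|=1.00234 →lo
  mid=-1.99980 |R|=0.99980 →hi
  ...
  [-2.00011,-1.99996] ⇒ x*=-2.0000
Stable set (-2.0000, 0).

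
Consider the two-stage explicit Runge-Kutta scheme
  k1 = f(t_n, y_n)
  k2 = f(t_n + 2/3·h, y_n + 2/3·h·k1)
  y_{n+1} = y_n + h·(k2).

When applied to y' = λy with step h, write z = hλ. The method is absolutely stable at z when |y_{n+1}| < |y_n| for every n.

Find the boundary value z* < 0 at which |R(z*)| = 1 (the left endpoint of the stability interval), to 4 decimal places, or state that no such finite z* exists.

With y'=λy (z=hλ):
  k1=λy_n ⇒ h·k1=z·y_n;  k2=λ(1+2/3z)y_n ⇒ h·k2=z(1+2/3z)y_n
  y_{n+1}/y_n = 1 + z(1+2/3z) = 1 + z + 2/3z²
  so R(z) = 1 + z + 2/3z².

Find x<0 with |R(x)|<1.
x=-1.28: |R|=0.8123
R=1: x+2/3x²=0 ⇒ x=−3/2=-1.5000; min R=1−1/(4·2/3)=0.6250>−1
Confirm numerically:
  x=-1.306: |R|=0.83109 <1
  x=-1.060: |R|=0.68907 <1
  x=-0.793: |R|=0.62623 <1
  x=-2.081: |R|=1.80604 >1
  x=-1.855: |R|=1.43902 >1
  x=-1.677: |R|=1.19789 >1
So |R|<1 on (-1.5000, 0).

z* = -1.5000.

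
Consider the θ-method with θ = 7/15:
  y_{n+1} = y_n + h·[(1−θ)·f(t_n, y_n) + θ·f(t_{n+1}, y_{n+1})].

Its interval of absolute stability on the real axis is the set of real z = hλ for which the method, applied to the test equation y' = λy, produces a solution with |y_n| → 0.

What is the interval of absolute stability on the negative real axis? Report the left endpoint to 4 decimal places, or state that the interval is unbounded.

(-30.0000, 0).

With y'=λy (z=hλ):
  y_{n+1} = y_n + z·[8/15·y_n + 7/15·y_{n+1}] ⇒ (1 − 7/15z)y_{n+1} = (1 + 8/15z)y_n
  ⇒ R(z) = (1 + 8/15z)/(1 − 7/15z).

Boundary: |R(x)|=1, x<0.
x=-1.67: |R|=0.0614
R=−1: 1+8/15x = −1+7/15x ⇒ -1/15x=2 ⇒ x=2/(-1/15)=-30.0000
Confirm numerically:
  x=-27.593: |R|=0.98844 <1
  x=-24.717: |R|=0.97190 <1
  x=-12.070: |R|=0.81978 <1
  x=-30.162: |R|=1.00072 >1
  x=-30.137: |R|=1.00061 >1
So |R|<1 on (-30.0000, 0).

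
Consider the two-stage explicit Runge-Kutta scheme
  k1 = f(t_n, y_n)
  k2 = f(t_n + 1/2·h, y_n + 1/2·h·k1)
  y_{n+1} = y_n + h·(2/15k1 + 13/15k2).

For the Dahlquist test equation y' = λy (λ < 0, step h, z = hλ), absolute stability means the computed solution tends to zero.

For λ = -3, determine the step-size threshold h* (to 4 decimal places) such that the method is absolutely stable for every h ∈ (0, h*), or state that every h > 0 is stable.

On y'=λy, z=hλ:
  k1=λy_n ⇒ h·k1=z·y_n;  k2=λ(1+1/2z)y_n ⇒ h·k2=z(1+1/2z)y_n
  y_{n+1}/y_n = 1 + 2/15z + 13/15z(1+1/2z) = 1 + z + 13/30z²
  Hence R(z) = 1 + z + 13/30z².

Boundary: |R(x)|=1, x<0.
x=-0.77: |R|=0.4869
R=1: x+13/30x²=0 ⇒ x=−30/13=-2.3077; min R=1−1/(4·13/30)=0.4231>−1
Confirm numerically:
  x=-2.022: |R|=0.74968 <1
  x=-2.003: |R|=0.73554 <1
  x=-1.923: |R|=0.67944 <1
  x=-1.126: |R|=0.42341 <1
  x=-2.874: |R|=1.70528 >1
  x=-2.822: |R|=1.62893 >1
  x=-2.478: |R|=1.18288 >1
Stable set (-2.3077, 0).

(-2.3077,0); λ=-3 ⇒ h* = (30/13)/3 = 0.7692.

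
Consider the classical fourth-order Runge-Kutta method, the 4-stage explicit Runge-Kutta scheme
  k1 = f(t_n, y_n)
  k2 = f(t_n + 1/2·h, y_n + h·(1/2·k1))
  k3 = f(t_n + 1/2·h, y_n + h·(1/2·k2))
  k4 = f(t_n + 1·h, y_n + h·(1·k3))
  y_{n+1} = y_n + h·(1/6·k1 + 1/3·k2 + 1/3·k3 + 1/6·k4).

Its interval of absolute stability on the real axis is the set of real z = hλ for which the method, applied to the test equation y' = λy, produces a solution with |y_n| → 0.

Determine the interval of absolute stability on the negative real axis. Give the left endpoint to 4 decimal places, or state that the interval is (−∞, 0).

On y'=λy, z=hλ:
  order 4, 4-stage ⇒ R(z)=1+z+z^2/2+z^3/6+z^4/24
  (e.g. R(-0.87)=0.42257, |R|=0.42257)

Boundary: |R(x)|=1, x<0.
x=-0.87: |R|=0.4226
|R(-2.4)|=0.5584 |R(-1.73)|=0.2767 |R(-0.5)|=0.6068
Bisect:
  x_lo=-3.1025 |R|=1.5935  x_hi=-0.2678 |R|=0.7651
  mid=-1.68514 |R|=0.27316 →hi
  mid=-2.39381 |R|=0.55333 →hi
  mid=-2.74815 |R|=0.94543 →hi
  mid=-2.92532 |R|=1.23247 →lo
  mid=-2.83674 |R|=1.08037 →lo
  mid=-2.79244 |R|=1.01083 →lo
  mid=-2.77030 |R|=0.97762 →hi
  ...
  [-2.78535,-2.78518] ⇒ x*=-2.7853
Stable set (-2.7853, 0).

(-2.7853, 0).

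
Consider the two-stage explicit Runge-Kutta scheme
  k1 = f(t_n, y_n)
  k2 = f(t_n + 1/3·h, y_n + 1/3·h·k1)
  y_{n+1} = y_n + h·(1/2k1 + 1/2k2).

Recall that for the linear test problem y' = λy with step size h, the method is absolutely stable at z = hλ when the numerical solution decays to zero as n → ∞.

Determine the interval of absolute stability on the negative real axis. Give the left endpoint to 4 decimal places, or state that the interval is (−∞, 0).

(-6.0000, 0).

Set f=λy, z=hλ:
  k1=λy_n ⇒ h·k1=z·y_n;  k2=λ(1+1/3z)y_n ⇒ h·k2=z(1+1/3z)y_n
  y_{n+1}/y_n = 1 + 1/2z + 1/2z(1+1/3z) = 1 + z + 1/6z²
  Hence R(z) = 1 + z + 1/6z².

Solve |R(x)|<1 on ℝ⁻.
x=-0.37: |R|=0.6528
R=1: x+1/6x²=0 ⇒ x=−6=-6.0000; min R=1−1/(4·1/6)=-0.5000>−1
Confirm numerically:
  x=-5.486: |R|=0.53003 <1
  x=-4.715: |R|=0.00980 <1
  x=-3.918: |R|=0.35955 <1
  x=-3.550: |R|=0.44958 <1
  x=-6.459: |R|=1.49411 >1
  x=-6.258: |R|=1.26909 >1
  x=-6.067: |R|=1.06775 >1
So |R|<1 on (-6.0000, 0).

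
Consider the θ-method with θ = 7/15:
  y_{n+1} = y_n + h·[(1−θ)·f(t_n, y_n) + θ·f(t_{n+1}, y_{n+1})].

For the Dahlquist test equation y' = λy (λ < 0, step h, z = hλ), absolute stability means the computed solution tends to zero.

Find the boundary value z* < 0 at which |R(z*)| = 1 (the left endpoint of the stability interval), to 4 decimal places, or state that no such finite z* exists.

left endpoint -30.0000.

Test eqn y'=λy, z=hλ:
  y_{n+1} = y_n + z·[8/15·y_n + 7/15·y_{n+1}] ⇒ (1 − 7/15z)y_{n+1} = (1 + 8/15z)y_n
  Hence R(z) = (1 + 8/15z)/(1 − 7/15z).

Solve |R(x)|<1 on ℝ⁻.
x=-0.54: |R|=0.5687
R=−1: 1+8/15x = −1+7/15x ⇒ -1/15x=2 ⇒ x=2/(-1/15)=-30.0000
Confirm numerically:
  x=-24.492: |R|=0.97046 <1
  x=-24.262: |R|=0.96896 <1
  x=-18.977: |R|=0.92544 <1
  x=-17.887: |R|=0.91361 <1
  x=-30.205: |R|=1.00091 >1
  x=-30.099: |R|=1.00044 >1
So |R|<1 on (-30.0000, 0).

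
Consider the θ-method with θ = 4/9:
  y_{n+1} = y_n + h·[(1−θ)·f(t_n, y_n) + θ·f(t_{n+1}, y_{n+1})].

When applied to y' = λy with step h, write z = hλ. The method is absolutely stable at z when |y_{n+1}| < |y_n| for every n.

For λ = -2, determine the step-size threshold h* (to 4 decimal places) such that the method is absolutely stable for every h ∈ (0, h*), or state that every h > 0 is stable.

With y'=λy (z=hλ):
  y_{n+1} = y_n + z·[5/9·y_n + 4/9·y_{n+1}] ⇒ (1 − 4/9z)y_{n+1} = (1 + 5/9z)y_n
  R(z) = (1 + 5/9z)/(1 − 4/9z).

Need |R(x)|<1, x<0.
x=-1.71: |R|=0.0284
R=−1: 1+5/9x = −1+4/9x ⇒ -1/9x=2 ⇒ x=2/(-1/9)=-18.0000
Confirm numerically:
  x=-16.959: |R|=0.98645 <1
  x=-16.653: |R|=0.98219 <1
  x=-12.873: |R|=0.91524 <1
  x=-18.528: |R|=1.00635 >1
  x=-18.240: |R|=1.00293 >1
  x=-18.185: |R|=1.00226 >1
So |R|<1 on (-18.0000, 0).

(-18.0000,0); λ=-2 ⇒ h* = (18)/2 = 9.0000.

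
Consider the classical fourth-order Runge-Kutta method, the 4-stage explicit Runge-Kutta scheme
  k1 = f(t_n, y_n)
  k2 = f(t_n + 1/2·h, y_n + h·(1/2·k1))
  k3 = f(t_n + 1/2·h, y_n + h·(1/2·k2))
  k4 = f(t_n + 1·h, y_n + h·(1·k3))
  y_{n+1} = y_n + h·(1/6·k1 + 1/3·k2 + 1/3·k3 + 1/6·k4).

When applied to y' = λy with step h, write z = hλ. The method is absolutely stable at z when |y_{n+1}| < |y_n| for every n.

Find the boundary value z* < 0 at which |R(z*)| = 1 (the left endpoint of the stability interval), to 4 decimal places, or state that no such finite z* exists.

With y'=λy (z=hλ):
  order 4, 4-stage ⇒ R(z)=1+z+z^2/2+z^3/6+z^4/24
  (e.g. R(-1.28)=0.30152, |R|=0.30152)

Boundary: |R(x)|=1, x<0.
x=-1.28: |R|=0.3015
|R(-3.13)|=1.6569 |R(-2.87)|=1.1354 |R(-1.47)|=0.2756
Bisect:
  x_lo=-3.3802 |R|=2.3354  x_hi=-0.3421 |R|=0.7103
  mid=-1.86116 |R|=0.29626 →hi
  mid=-2.62070 |R|=0.77891 →hi
  mid=-3.00047 |R|=1.37594 →lo
  mid=-2.81058 |R|=1.03880 →lo
  mid=-2.71564 |R|=0.89996 →hi
  mid=-2.76311 |R|=0.96707 →hi
  mid=-2.78685 |R|=1.00235 →lo
  ...
  [-2.78536,-2.78518] ⇒ x*=-2.7853
So |R|<1 on (-2.7853, 0).

left endpoint -2.7853.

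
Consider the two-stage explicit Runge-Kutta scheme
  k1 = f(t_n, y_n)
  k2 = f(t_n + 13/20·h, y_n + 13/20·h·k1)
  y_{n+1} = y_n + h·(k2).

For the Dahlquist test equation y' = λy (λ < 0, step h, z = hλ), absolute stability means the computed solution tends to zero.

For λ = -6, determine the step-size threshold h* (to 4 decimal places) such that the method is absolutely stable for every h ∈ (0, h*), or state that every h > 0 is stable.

Set f=λy, z=hλ:
  k1=λy_n ⇒ h·k1=z·y_n;  k2=λ(1+13/20z)y_n ⇒ h·k2=z(1+13/20z)y_n
  y_{n+1}/y_n = 1 + z(1+13/20z) = 1 + z + 13/20z²
  Hence R(z) = 1 + z + 13/20z².

Find x<0 with |R(x)|<1.
x=-0.94: |R|=0.6343
R=1: x+13/20x²=0 ⇒ x=−20/13=-1.5385; min R=1−1/(4·13/20)=0.6154>−1
Confirm numerically:
  x=-1.458: |R|=0.92375 <1
  x=-1.335: |R|=0.82345 <1
  x=-0.680: |R|=0.62056 <1
  x=-2.129: |R|=1.81722 >1
  x=-1.995: |R|=1.59202 >1
  x=-1.583: |R|=1.04583 >1
Stable set (-1.5385, 0).

(-1.5385,0); λ=-6 ⇒ h* = (20/13)/6 = 0.2564.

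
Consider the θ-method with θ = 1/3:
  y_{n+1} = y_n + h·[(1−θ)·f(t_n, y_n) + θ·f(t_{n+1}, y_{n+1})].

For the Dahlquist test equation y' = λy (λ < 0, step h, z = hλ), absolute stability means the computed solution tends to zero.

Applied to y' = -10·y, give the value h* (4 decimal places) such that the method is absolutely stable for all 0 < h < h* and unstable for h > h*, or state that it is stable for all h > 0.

On y'=λy, z=hλ:
  y_{n+1} = y_n + z·[2/3·y_n + 1/3·y_{n+1}] ⇒ (1 − 1/3z)y_{n+1} = (1 + 2/3z)y_n
  ⇒ R(z) = (1 + 2/3z)/(1 − 1/3z).

Boundary: |R(x)|=1, x<0.
x=-0.65: |R|=0.4658
R=−1: 1+2/3x = −1+1/3x ⇒ -1/3x=2 ⇒ x=2/(-1/3)=-6.0000
Confirm numerically:
  x=-5.960: |R|=0.99554 <1
  x=-2.826: |R|=0.45520 <1
  x=-2.692: |R|=0.41883 <1
  x=-2.534: |R|=0.37369 <1
  x=-6.379: |R|=1.04041 >1
  x=-6.109: |R|=1.01197 >1
Interval (-6.0000, 0).

(-6.0000,0); λ=-10 ⇒ h* = (6)/10 = 0.6000.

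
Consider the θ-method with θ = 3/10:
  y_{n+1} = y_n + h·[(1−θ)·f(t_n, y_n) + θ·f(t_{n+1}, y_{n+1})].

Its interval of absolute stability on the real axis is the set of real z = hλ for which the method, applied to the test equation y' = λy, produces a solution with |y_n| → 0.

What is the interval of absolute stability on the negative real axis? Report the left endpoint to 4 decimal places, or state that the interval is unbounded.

Test eqn y'=λy, z=hλ:
  y_{n+1} = y_n + z·[7/10·y_n + 3/10·y_{n+1}] ⇒ (1 − 3/10z)y_{n+1} = (1 + 7/10z)y_n
  R(z) = (1 + 7/10z)/(1 − 3/10z).

Boundary: |R(x)|=1, x<0.
x=-1.36: |R|=0.0341
R=−1: 1+7/10x = −1+3/10x ⇒ -2/5x=2 ⇒ x=2/(-2/5)=-5.0000
Confirm numerically:
  x=-3.845: |R|=0.78547 <1
  x=-3.556: |R|=0.72053 <1
  x=-3.079: |R|=0.60056 <1
  x=-5.589: |R|=1.08802 >1
  x=-5.283: |R|=1.04379 >1
  x=-5.247: |R|=1.03838 >1
Interval (-5.0000, 0).

(-5.0000, 0).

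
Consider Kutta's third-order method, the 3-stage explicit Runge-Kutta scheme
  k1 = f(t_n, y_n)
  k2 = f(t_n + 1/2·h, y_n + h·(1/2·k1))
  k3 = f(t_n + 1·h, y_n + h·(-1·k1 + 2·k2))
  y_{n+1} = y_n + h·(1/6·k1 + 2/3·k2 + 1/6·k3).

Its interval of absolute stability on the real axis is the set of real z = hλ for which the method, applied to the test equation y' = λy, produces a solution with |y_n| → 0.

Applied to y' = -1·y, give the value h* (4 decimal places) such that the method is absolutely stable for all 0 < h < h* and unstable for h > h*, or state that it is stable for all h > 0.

(-2.5127,0); λ=-1 ⇒ h* = 2.5127.

Test eqn y'=λy, z=hλ:
  order 3, 3-stage ⇒ R(z)=1+z+z^2/2+z^3/6
  (e.g. R(-0.59)=0.54982, |R|=0.54982)

Find x<0 with |R(x)|<1.
x=-0.59: |R|=0.5498
|R(-2.2)|=0.5547 |R(-1.83)|=0.1770 |R(-1.07)|=0.2983
Bisect:
  x_lo=-3.1681 |R|=2.4494  x_hi=-0.2850 |R|=0.7517
  mid=-1.72658 |R|=0.09389 →hi
  mid=-2.44736 |R|=0.89568 →hi
  mid=-2.80775 |R|=1.55516 →lo
  mid=-2.62756 |R|=1.19900 →lo
  mid=-2.53746 |R|=1.04110 →lo
  mid=-2.49241 |R|=0.96688 →hi
  mid=-2.51494 |R|=1.00360 →lo
  mid=-2.50367 |R|=0.98515 →hi
  mid=-2.50930 |R|=0.99435 →hi
  mid=-2.51212 |R|=0.99897 →hi
  ...
  [-2.51282,-2.51265] ⇒ x*=-2.5127
Interval (-2.5127, 0).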